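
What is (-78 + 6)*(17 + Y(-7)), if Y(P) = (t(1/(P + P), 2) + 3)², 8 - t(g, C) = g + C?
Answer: -350298/49 ≈ -7148.9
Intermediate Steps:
t(g, C) = 8 - C - g (t(g, C) = 8 - (g + C) = 8 - (C + g) = 8 + (-C - g) = 8 - C - g)
Y(P) = (9 - 1/(2*P))² (Y(P) = ((8 - 1*2 - 1/(P + P)) + 3)² = ((8 - 2 - 1/(2*P)) + 3)² = ((6 - 1/(2*P)) + 3)² = (9 - 1/(2*P))²)
(-78 + 6)*(17 + Y(-7)) = (-78 + 6)*(17 + (¼)*(-1 + 18*(-7))²/(-7)²) = -72*(17 + (¼)*(1/49)*(-1 - 126)²) = -72*(17 + (¼)*(1/49)*(-127)²) = -72*(17 + (¼)*(1/49)*16129) = -72*(17 + 16129/196) = -72*19461/196 = -350298/49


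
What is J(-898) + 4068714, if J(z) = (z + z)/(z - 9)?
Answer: 3690325394/907 ≈ 4.0687e+6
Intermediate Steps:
J(z) = 2*z/(-9 + z) (J(z) = (2*z)/(-9 + z) = 2*z/(-9 + z))
J(-898) + 4068714 = 2*(-898)/(-9 - 898) + 4068714 = 2*(-898)/(-907) + 4068714 = 2*(-898)*(-1/907) + 4068714 = 1796/907 + 4068714 = 3690325394/907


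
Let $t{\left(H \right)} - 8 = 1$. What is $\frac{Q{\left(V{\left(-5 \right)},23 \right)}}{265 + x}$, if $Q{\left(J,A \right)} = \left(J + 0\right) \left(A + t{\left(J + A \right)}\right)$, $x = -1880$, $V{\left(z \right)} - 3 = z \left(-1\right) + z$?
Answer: $- \frac{96}{1615} \approx -0.059443$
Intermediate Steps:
$t{\left(H \right)} = 9$ ($t{\left(H \right)} = 8 + 1 = 9$)
$V{\left(z \right)} = 3$ ($V{\left(z \right)} = 3 + \left(z \left(-1\right) + z\right) = 3 + \left(- z + z\right) = 3 + 0 = 3$)
$Q{\left(J,A \right)} = J \left(9 + A\right)$ ($Q{\left(J,A \right)} = \left(J + 0\right) \left(A + 9\right) = J \left(9 + A\right)$)
$\frac{Q{\left(V{\left(-5 \right)},23 \right)}}{265 + x} = \frac{3 \left(9 + 23\right)}{265 - 1880} = \frac{3 \cdot 32}{-1615} = \left(- \frac{1}{1615}\right) 96 = - \frac{96}{1615}$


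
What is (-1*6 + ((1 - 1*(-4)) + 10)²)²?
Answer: 47961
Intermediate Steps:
(-1*6 + ((1 - 1*(-4)) + 10)²)² = (-6 + ((1 + 4) + 10)²)² = (-6 + (5 + 10)²)² = (-6 + 15²)² = (-6 + 225)² = 219² = 47961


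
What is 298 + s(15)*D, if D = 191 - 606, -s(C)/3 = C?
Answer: 18973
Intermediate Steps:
s(C) = -3*C
D = -415
298 + s(15)*D = 298 - 3*15*(-415) = 298 - 45*(-415) = 298 + 18675 = 18973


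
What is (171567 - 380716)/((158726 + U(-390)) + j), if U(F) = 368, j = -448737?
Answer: 209149/289643 ≈ 0.72209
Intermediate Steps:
(171567 - 380716)/((158726 + U(-390)) + j) = (171567 - 380716)/((158726 + 368) - 448737) = -209149/(159094 - 448737) = -209149/(-289643) = -209149*(-1/289643) = 209149/289643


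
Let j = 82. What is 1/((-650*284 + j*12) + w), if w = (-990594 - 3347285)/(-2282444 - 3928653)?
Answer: -6211097/1140452448873 ≈ -5.4462e-6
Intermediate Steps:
w = 4337879/6211097 (w = -4337879/(-6211097) = -4337879*(-1/6211097) = 4337879/6211097 ≈ 0.69841)
1/((-650*284 + j*12) + w) = 1/((-650*284 + 82*12) + 4337879/6211097) = 1/((-184600 + 984) + 4337879/6211097) = 1/(-183616 + 4337879/6211097) = 1/(-1140452448873/6211097) = -6211097/1140452448873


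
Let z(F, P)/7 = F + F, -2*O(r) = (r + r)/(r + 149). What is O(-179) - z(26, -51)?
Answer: -11099/30 ≈ -369.97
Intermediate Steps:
O(r) = -r/(149 + r) (O(r) = -(r + r)/(2*(r + 149)) = -2*r/(2*(149 + r)) = -r/(149 + r))
z(F, P) = 14*F (z(F, P) = 7*(F + F) = 7*(2*F) = 14*F)
O(-179) - z(26, -51) = -1*(-179)/(149 - 179) - 14*26 = -1*(-179)/(-30) - 1*364 = -1*(-179)*(-1/30) - 364 = -179/30 - 364 = -11099/30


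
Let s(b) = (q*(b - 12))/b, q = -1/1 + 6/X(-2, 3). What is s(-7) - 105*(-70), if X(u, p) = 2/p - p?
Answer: 359675/49 ≈ 7340.3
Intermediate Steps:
X(u, p) = -p + 2/p
q = -25/7 (q = -1/1 + 6/(-1*3 + 2/3) = -1*1 + 6/(-3 + 2*(⅓)) = -1 + 6/(-3 + ⅔) = -1 + 6/(-7/3) = -1 + 6*(-3/7) = -1 - 18/7 = -25/7 ≈ -3.5714)
s(b) = (300/7 - 25*b/7)/b (s(b) = (-25*(b - 12)/7)/b = (-25*(-12 + b)/7)/b = (300/7 - 25*b/7)/b)
s(-7) - 105*(-70) = (25/7)*(12 - 1*(-7))/(-7) - 105*(-70) = (25/7)*(-⅐)*(12 + 7) + 7350 = (25/7)*(-⅐)*19 + 7350 = -475/49 + 7350 = 359675/49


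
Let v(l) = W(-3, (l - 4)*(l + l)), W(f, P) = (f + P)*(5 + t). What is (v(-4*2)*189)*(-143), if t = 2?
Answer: -35756721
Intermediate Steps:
W(f, P) = 7*P + 7*f (W(f, P) = (f + P)*(5 + 2) = (P + f)*7 = 7*P + 7*f)
v(l) = -21 + 14*l*(-4 + l) (v(l) = 7*((l - 4)*(l + l)) + 7*(-3) = 7*((-4 + l)*(2*l)) - 21 = 7*(2*l*(-4 + l)) - 21 = 14*l*(-4 + l) - 21 = -21 + 14*l*(-4 + l))
(v(-4*2)*189)*(-143) = ((-21 + 14*(-4*2)*(-4 - 4*2))*189)*(-143) = ((-21 + 14*(-8)*(-4 - 8))*189)*(-143) = ((-21 + 14*(-8)*(-12))*189)*(-143) = ((-21 + 1344)*189)*(-143) = (1323*189)*(-143) = 250047*(-143) = -35756721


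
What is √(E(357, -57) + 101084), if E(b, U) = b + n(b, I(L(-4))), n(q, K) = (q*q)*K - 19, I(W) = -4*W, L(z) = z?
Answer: √2140606 ≈ 1463.1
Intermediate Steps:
n(q, K) = -19 + K*q² (n(q, K) = q²*K - 19 = K*q² - 19 = -19 + K*q²)
E(b, U) = -19 + b + 16*b² (E(b, U) = b + (-19 + (-4*(-4))*b²) = b + (-19 + 16*b²) = -19 + b + 16*b²)
√(E(357, -57) + 101084) = √((-19 + 357 + 16*357²) + 101084) = √((-19 + 357 + 16*127449) + 101084) = √((-19 + 357 + 2039184) + 101084) = √(2039522 + 101084) = √2140606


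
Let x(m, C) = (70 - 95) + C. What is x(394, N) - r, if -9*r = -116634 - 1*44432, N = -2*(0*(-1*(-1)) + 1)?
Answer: -161309/9 ≈ -17923.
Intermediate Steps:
N = -2 (N = -2*(0*1 + 1) = -2*(0 + 1) = -2*1 = -2)
x(m, C) = -25 + C
r = 161066/9 (r = -(-116634 - 1*44432)/9 = -(-116634 - 44432)/9 = -⅑*(-161066) = 161066/9 ≈ 17896.)
x(394, N) - r = (-25 - 2) - 1*161066/9 = -27 - 161066/9 = -161309/9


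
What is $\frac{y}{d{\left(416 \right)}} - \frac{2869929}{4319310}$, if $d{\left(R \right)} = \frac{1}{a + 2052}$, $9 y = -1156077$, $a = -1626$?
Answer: $- \frac{78785623451703}{1439770} \approx -5.4721 \cdot 10^{7}$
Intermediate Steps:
$y = -128453$ ($y = \frac{1}{9} \left(-1156077\right) = -128453$)
$d{\left(R \right)} = \frac{1}{426}$ ($d{\left(R \right)} = \frac{1}{-1626 + 2052} = \frac{1}{426}$)
$\frac{y}{d{\left(416 \right)}} - \frac{2869929}{4319310} = - 128453 \frac{1}{\frac{1}{426}} - \frac{2869929}{4319310} = \left(-128453\right) 426 - \frac{956643}{1439770} = -54720978 - \frac{956643}{1439770} = - \frac{78785623451703}{1439770}$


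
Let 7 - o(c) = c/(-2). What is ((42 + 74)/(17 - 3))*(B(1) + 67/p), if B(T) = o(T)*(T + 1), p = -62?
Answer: 25027/217 ≈ 115.33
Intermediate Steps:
o(c) = 7 + c/2 (o(c) = 7 - c/(-2) = 7 - c*(-1)/2 = 7 - (-1)*c/2 = 7 + c/2)
B(T) = (1 + T)*(7 + T/2) (B(T) = (7 + T/2)*(T + 1) = (7 + T/2)*(1 + T) = (1 + T)*(7 + T/2))
((42 + 74)/(17 - 3))*(B(1) + 67/p) = ((42 + 74)/(17 - 3))*((1 + 1)*(14 + 1)/2 + 67/(-62)) = (116/14)*((1/2)*2*15 + 67*(-1/62)) = (116*(1/14))*(15 - 67/62) = (58/7)*(863/62) = 25027/217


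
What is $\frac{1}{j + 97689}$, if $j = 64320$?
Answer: $\frac{1}{162009} \approx 6.1725 \cdot 10^{-6}$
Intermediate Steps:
$\frac{1}{j + 97689} = \frac{1}{64320 + 97689} = \frac{1}{162009}$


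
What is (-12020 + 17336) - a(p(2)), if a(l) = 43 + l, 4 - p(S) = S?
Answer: 5271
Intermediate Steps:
p(S) = 4 - S
(-12020 + 17336) - a(p(2)) = (-12020 + 17336) - (43 + (4 - 1*2)) = 5316 - (43 + (4 - 2)) = 5316 - (43 + 2) = 5316 - 1*45 = 5316 - 45 = 5271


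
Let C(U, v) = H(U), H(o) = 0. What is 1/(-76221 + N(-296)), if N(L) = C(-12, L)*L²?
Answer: -1/76221 ≈ -1.3120e-5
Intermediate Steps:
C(U, v) = 0
N(L) = 0 (N(L) = 0*L² = 0)
1/(-76221 + N(-296)) = 1/(-76221 + 0) = 1/(-76221) = -1/76221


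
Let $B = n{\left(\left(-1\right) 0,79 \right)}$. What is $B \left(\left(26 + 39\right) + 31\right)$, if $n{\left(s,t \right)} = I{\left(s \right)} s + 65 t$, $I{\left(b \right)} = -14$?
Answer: $492960$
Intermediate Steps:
$n{\left(s,t \right)} = - 14 s + 65 t$
$B = 5135$ ($B = - 14 \left(\left(-1\right) 0\right) + 65 \cdot 79 = \left(-14\right) 0 + 5135 = 0 + 5135 = 5135$)
$B \left(\left(26 + 39\right) + 31\right) = 5135 \left(\left(26 + 39\right) + 31\right) = 5135 \left(65 + 31\right) = 5135 \cdot 96 = 492960$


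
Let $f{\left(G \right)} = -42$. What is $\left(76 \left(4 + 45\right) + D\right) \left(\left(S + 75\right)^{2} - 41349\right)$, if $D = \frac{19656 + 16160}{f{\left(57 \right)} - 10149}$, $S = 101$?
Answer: $- \frac{393297149564}{10191} \approx -3.8593 \cdot 10^{7}$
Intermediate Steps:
$D = - \frac{35816}{10191}$ ($D = \frac{19656 + 16160}{-42 - 10149} = \frac{35816}{-10191} = 35816 \left(- \frac{1}{10191}\right) = - \frac{35816}{10191} \approx -3.5145$)
$\left(76 \left(4 + 45\right) + D\right) \left(\left(S + 75\right)^{2} - 41349\right) = \left(76 \left(4 + 45\right) - \frac{35816}{10191}\right) \left(\left(101 + 75\right)^{2} - 41349\right) = \left(76 \cdot 49 - \frac{35816}{10191}\right) \left(176^{2} - 41349\right) = \left(3724 - \frac{35816}{10191}\right) \left(30976 - 41349\right) = \frac{37915468}{10191} \left(-10373\right) = - \frac{393297149564}{10191}$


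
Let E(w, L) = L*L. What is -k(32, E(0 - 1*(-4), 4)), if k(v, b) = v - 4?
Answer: -28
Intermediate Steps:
E(w, L) = L²
k(v, b) = -4 + v
-k(32, E(0 - 1*(-4), 4)) = -(-4 + 32) = -1*28 = -28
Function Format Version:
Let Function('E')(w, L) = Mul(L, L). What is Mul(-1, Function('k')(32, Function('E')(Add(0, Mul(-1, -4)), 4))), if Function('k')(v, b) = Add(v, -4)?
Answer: -28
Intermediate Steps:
Function('E')(w, L) = Pow(L, 2)
Function('k')(v, b) = Add(-4, v)
Mul(-1, Function('k')(32, Function('E')(Add(0, Mul(-1, -4)), 4))) = Mul(-1, Add(-4, 32)) = Mul(-1, 28) = -28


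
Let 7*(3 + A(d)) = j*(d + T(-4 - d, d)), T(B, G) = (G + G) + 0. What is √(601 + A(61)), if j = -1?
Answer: √28021/7 ≈ 23.914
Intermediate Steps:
T(B, G) = 2*G (T(B, G) = 2*G + 0 = 2*G)
A(d) = -3 - 3*d/7 (A(d) = -3 + (-(d + 2*d))/7 = -3 + (-3*d)/7 = -3 - 3*d/7)
√(601 + A(61)) = √(601 + (-3 - 3/7*61)) = √(601 + (-3 - 183/7)) = √(601 - 204/7) = √(4003/7) = √28021/7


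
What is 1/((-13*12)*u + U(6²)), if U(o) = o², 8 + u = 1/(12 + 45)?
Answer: 19/48284 ≈ 0.00039351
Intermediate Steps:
u = -455/57 (u = -8 + 1/(12 + 45) = -8 + 1/57 = -455/57 ≈ -7.9825)
1/((-13*12)*u + U(6²)) = 1/(-13*12*(-455/57) + (6²)²) = 1/(-156*(-455/57) + 36²) = 1/(23660/19 + 1296) = 1/(48284/19) = 19/48284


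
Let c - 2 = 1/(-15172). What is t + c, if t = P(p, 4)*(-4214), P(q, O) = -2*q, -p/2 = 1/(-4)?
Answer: 63965151/15172 ≈ 4216.0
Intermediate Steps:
p = 1/2 (p = -2/(-4) = -2*(-1/4) = 1/2 ≈ 0.50000)
c = 30343/15172 (c = 2 + 1/(-15172) = 2 - 1/15172 = 30343/15172 ≈ 1.9999)
t = 4214 (t = -2*1/2*(-4214) = -1*(-4214) = 4214)
t + c = 4214 + 30343/15172 = 63965151/15172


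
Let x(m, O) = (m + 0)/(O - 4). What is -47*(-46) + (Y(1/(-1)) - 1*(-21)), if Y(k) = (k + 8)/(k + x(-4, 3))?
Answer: 6556/3 ≈ 2185.3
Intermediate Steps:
x(m, O) = m/(-4 + O)
Y(k) = (8 + k)/(4 + k) (Y(k) = (k + 8)/(k - 4/(-4 + 3)) = (8 + k)/(k - 4/(-1)) = (8 + k)/(k - 4*(-1)) = (8 + k)/(k + 4) = (8 + k)/(4 + k))
-47*(-46) + (Y(1/(-1)) - 1*(-21)) = -47*(-46) + ((8 + 1/(-1))/(4 + 1/(-1)) - 1*(-21)) = 2162 + ((8 - 1)/(4 - 1) + 21) = 2162 + (7/3 + 21) = 2162 + 70/3 = 6556/3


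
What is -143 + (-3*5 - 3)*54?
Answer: -1115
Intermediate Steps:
-143 + (-3*5 - 3)*54 = -143 + (-15 - 3)*54 = -143 - 18*54 = -143 - 972 = -1115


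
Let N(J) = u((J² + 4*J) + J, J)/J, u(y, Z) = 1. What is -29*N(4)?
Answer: -29/4 ≈ -7.2500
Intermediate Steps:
N(J) = 1/J
-29*N(4) = -29/4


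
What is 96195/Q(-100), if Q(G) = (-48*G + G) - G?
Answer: 6413/320 ≈ 20.041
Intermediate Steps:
Q(G) = -48*G (Q(G) = -47*G - G = -48*G)
96195/Q(-100) = 96195/((-48*(-100))) = 96195/4800 = 96195*(1/4800) = 6413/320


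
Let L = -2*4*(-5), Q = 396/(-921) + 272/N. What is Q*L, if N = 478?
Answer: 408160/73373 ≈ 5.5628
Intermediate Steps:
Q = 10204/73373 (Q = 396/(-921) + 272/478 = 396*(-1/921) + 272*(1/478) = -132/307 + 136/239 = 10204/73373 ≈ 0.13907)
L = 40 (L = -8*(-5) = 40)
Q*L = (10204/73373)*40 = 408160/73373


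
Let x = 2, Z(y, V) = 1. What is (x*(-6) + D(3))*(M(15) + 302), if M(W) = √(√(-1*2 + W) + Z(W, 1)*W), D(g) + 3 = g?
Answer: -3624 - 12*√(15 + √13) ≈ -3675.8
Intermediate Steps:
D(g) = -3 + g
M(W) = √(W + √(-2 + W)) (M(W) = √(√(-1*2 + W) + 1*W) = √(√(-2 + W) + W) = √(W + √(-2 + W)))
(x*(-6) + D(3))*(M(15) + 302) = (2*(-6) + (-3 + 3))*(√(15 + √(-2 + 15)) + 302) = (-12 + 0)*(√(15 + √13) + 302) = -12*(302 + √(15 + √13)) = -3624 - 12*√(15 + √13)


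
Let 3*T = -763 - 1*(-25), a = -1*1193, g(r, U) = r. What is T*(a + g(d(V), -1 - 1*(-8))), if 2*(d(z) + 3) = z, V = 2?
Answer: 293970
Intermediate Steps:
d(z) = -3 + z/2
a = -1193
T = -246 (T = (-763 - 1*(-25))/3 = (-763 + 25)/3 = (⅓)*(-738) = -246)
T*(a + g(d(V), -1 - 1*(-8))) = -246*(-1193 + (-3 + (½)*2)) = -246*(-1193 + (-3 + 1)) = -246*(-1193 - 2) = -246*(-1195) = 293970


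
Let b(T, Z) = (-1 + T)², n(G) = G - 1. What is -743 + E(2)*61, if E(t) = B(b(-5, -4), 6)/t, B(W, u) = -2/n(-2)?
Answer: -2168/3 ≈ -722.67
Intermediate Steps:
n(G) = -1 + G
B(W, u) = ⅔ (B(W, u) = -2/(-1 - 2) = -2/(-3) = -2*(-⅓) = ⅔)
E(t) = 2/(3*t)
-743 + E(2)*61 = -743 + ((⅔)/2)*61 = -743 + ((⅔)*(½))*61 = -743 + (⅓)*61 = -743 + 61/3 = -2168/3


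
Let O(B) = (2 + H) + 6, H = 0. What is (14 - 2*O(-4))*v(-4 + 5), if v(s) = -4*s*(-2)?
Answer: -16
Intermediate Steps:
O(B) = 8 (O(B) = (2 + 0) + 6 = 2 + 6 = 8)
v(s) = 8*s
(14 - 2*O(-4))*v(-4 + 5) = (14 - 2*8)*(8*(-4 + 5)) = (14 - 16)*(8*1) = -2*8 = -16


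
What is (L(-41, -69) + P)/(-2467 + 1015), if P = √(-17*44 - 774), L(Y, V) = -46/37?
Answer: 23/26862 - I*√1522/1452 ≈ 0.00085623 - 0.026868*I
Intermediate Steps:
L(Y, V) = -46/37 (L(Y, V) = -46*1/37 = -46/37)
P = I*√1522 (P = √(-748 - 774) = √(-1522) = I*√1522 ≈ 39.013*I)
(L(-41, -69) + P)/(-2467 + 1015) = (-46/37 + I*√1522)/(-2467 + 1015) = (-46/37 + I*√1522)/(-1452) = (-46/37 + I*√1522)*(-1/1452) = 23/26862 - I*√1522/1452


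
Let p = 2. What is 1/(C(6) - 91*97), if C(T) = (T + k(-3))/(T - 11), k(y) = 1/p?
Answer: -10/88283 ≈ -0.00011327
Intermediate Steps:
k(y) = ½ (k(y) = 1/2 = ½)
C(T) = (½ + T)/(-11 + T) (C(T) = (T + ½)/(T - 11) = (½ + T)/(-11 + T))
1/(C(6) - 91*97) = 1/((½ + 6)/(-11 + 6) - 91*97) = 1/((13/2)/(-5) - 8827) = 1/(-⅕*13/2 - 8827) = 1/(-13/10 - 8827) = 1/(-88283/10) = -10/88283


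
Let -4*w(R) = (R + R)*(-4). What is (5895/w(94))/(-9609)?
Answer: -1965/602164 ≈ -0.0032632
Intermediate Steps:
w(R) = 2*R (w(R) = -(R + R)*(-4)/4 = -2*R*(-4)/4 = -(-2)*R = 2*R)
(5895/w(94))/(-9609) = (5895/((2*94)))/(-9609) = (5895/188)*(-1/9609) = -1965/602164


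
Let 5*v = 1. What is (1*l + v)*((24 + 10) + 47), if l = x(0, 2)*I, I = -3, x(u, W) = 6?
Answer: -7209/5 ≈ -1441.8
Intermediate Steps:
l = -18 (l = 6*(-3) = -18)
v = ⅕ (v = (⅕)*1 = ⅕ ≈ 0.20000)
(1*l + v)*((24 + 10) + 47) = (1*(-18) + ⅕)*((24 + 10) + 47) = (-18 + ⅕)*(34 + 47) = -89/5*81 = -7209/5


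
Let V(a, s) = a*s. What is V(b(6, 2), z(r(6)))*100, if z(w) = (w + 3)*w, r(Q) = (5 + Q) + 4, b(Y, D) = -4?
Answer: -108000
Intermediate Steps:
r(Q) = 9 + Q
z(w) = w*(3 + w) (z(w) = (3 + w)*w = w*(3 + w))
V(b(6, 2), z(r(6)))*100 = -4*(9 + 6)*(3 + (9 + 6))*100 = -60*(3 + 15)*100 = -60*18*100 = -4*270*100 = -1080*100 = -108000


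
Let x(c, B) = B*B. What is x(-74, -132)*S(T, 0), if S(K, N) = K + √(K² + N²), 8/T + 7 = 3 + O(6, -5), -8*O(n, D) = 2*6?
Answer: 0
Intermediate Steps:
O(n, D) = -3/2 (O(n, D) = -6/4 = -⅛*12 = -3/2)
x(c, B) = B²
T = -16/11 (T = 8/(-7 + (3 - 3/2)) = 8/(-7 + 3/2) = 8/(-11/2) = 8*(-2/11) = -16/11 ≈ -1.4545)
x(-74, -132)*S(T, 0) = (-132)²*(-16/11 + √((-16/11)² + 0²)) = 17424*(-16/11 + √(256/121 + 0)) = 17424*(-16/11 + √(256/121)) = 17424*(-16/11 + 16/11) = 17424*0 = 0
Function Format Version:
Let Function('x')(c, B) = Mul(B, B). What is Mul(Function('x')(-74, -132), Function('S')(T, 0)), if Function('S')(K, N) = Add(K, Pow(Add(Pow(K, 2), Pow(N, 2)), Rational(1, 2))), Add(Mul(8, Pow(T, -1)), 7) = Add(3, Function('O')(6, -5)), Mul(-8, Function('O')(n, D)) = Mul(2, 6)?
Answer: 0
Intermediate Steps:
Function('O')(n, D) = Rational(-3, 2) (Function('O')(n, D) = Mul(Rational(-1, 8), Mul(2, 6)) = Mul(Rational(-1, 8), 12) = Rational(-3, 2))
Function('x')(c, B) = Pow(B, 2)
T = Rational(-16, 11) (T = Mul(8, Pow(Add(-7, Add(3, Rational(-3, 2))), -1)) = Mul(8, Pow(Add(-7, Rational(3, 2)), -1)) = Mul(8, Pow(Rational(-11, 2), -1)) = Mul(8, Rational(-2, 11)) = Rational(-16, 11) ≈ -1.4545)
Mul(Function('x')(-74, -132), Function('S')(T, 0)) = Mul(Pow(-132, 2), Add(Rational(-16, 11), Pow(Add(Pow(Rational(-16, 11), 2), Pow(0, 2)), Rational(1, 2)))) = Mul(17424, Add(Rational(-16, 11), Pow(Add(Rational(256, 121), 0), Rational(1, 2)))) = Mul(17424, Add(Rational(-16, 11), Pow(Rational(256, 121), Rational(1, 2)))) = Mul(17424, Add(Rational(-16, 11), Rational(16, 11))) = Mul(17424, 0) = 0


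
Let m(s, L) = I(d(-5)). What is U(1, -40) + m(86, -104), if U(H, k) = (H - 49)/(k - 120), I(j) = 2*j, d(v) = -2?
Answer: -37/10 ≈ -3.7000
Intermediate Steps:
m(s, L) = -4 (m(s, L) = 2*(-2) = -4)
U(H, k) = (-49 + H)/(-120 + k)
U(1, -40) + m(86, -104) = (-49 + 1)/(-120 - 40) - 4 = -48/(-160) - 4 = -1/160*(-48) - 4 = 3/10 - 4 = -37/10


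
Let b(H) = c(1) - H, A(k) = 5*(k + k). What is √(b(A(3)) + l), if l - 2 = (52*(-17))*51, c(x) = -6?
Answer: I*√45118 ≈ 212.41*I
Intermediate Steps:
A(k) = 10*k (A(k) = 5*(2*k) = 10*k)
b(H) = -6 - H
l = -45082 (l = 2 + (52*(-17))*51 = 2 - 884*51 = 2 - 45084 = -45082)
√(b(A(3)) + l) = √((-6 - 10*3) - 45082) = √((-6 - 1*30) - 45082) = √((-6 - 30) - 45082) = √(-36 - 45082) = √(-45118) = I*√45118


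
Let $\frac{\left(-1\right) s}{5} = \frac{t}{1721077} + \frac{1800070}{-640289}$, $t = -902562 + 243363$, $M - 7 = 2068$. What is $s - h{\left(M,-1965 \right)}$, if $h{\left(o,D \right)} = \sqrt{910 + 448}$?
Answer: $\frac{17600684719505}{1101986671253} - \sqrt{1358} \approx -20.879$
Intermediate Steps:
$M = 2075$ ($M = 7 + 2068 = 2075$)
$t = -659199$
$s = \frac{17600684719505}{1101986671253}$ ($s = - 5 \left(- \frac{659199}{1721077} + \frac{1800070}{-640289}\right) = - 5 \left(\left(-659199\right) \frac{1}{1721077} + 1800070 \left(- \frac{1}{640289}\right)\right) = - 5 \left(- \frac{659199}{1721077} - \frac{1800070}{640289}\right) = \left(-5\right) \left(- \frac{3520136943901}{1101986671253}\right) = \frac{17600684719505}{1101986671253} \approx 15.972$)
$h{\left(o,D \right)} = \sqrt{1358}$
$s - h{\left(M,-1965 \right)} = \frac{17600684719505}{1101986671253} - \sqrt{1358}$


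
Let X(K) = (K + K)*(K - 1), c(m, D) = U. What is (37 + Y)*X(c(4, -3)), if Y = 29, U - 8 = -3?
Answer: 2640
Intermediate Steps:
U = 5 (U = 8 - 3 = 5)
c(m, D) = 5
X(K) = 2*K*(-1 + K) (X(K) = (2*K)*(-1 + K) = 2*K*(-1 + K))
(37 + Y)*X(c(4, -3)) = (37 + 29)*(2*5*(-1 + 5)) = 66*(2*5*4) = 66*40 = 2640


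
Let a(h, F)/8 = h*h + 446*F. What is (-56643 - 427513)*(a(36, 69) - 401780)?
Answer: 70309134320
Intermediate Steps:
a(h, F) = 8*h**2 + 3568*F (a(h, F) = 8*(h*h + 446*F) = 8*(h**2 + 446*F) = 8*h**2 + 3568*F)
(-56643 - 427513)*(a(36, 69) - 401780) = (-56643 - 427513)*((8*36**2 + 3568*69) - 401780) = -484156*((8*1296 + 246192) - 401780) = -484156*((10368 + 246192) - 401780) = -484156*(256560 - 401780) = -484156*(-145220) = 70309134320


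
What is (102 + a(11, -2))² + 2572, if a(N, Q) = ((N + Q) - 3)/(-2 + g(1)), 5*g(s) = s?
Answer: 110764/9 ≈ 12307.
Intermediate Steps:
g(s) = s/5
a(N, Q) = 5/3 - 5*N/9 - 5*Q/9 (a(N, Q) = ((N + Q) - 3)/(-2 + (⅕)*1) = (-3 + N + Q)/(-2 + ⅕) = (-3 + N + Q)/(-9/5) = (-3 + N + Q)*(-5/9) = 5/3 - 5*N/9 - 5*Q/9)
(102 + a(11, -2))² + 2572 = (102 + (5/3 - 5/9*11 - 5/9*(-2)))² + 2572 = (102 + (5/3 - 55/9 + 10/9))² + 2572 = (102 - 10/3)² + 2572 = (296/3)² + 2572 = 87616/9 + 2572 = 110764/9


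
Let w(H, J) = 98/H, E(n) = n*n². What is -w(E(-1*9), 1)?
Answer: 98/729 ≈ 0.13443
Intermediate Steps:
E(n) = n³
-w(E(-1*9), 1) = -98/((-1*9)³) = -98/((-9)³) = -98/(-729) = -98*(-1)/729 = -1*(-98/729) = 98/729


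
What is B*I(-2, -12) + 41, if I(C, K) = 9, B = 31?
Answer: 320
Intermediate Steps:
B*I(-2, -12) + 41 = 31*9 + 41 = 279 + 41 = 320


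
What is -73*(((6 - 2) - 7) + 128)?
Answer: -9125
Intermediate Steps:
-73*(((6 - 2) - 7) + 128) = -73*((4 - 7) + 128) = -73*(-3 + 128) = -73*125 = -9125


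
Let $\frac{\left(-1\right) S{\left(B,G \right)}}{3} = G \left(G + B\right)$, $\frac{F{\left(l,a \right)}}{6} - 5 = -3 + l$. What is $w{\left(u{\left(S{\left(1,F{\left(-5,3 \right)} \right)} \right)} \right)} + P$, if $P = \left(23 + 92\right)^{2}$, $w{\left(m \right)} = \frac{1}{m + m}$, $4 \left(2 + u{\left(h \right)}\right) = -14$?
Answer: $\frac{145474}{11} \approx 13225.0$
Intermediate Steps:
$F{\left(l,a \right)} = 12 + 6 l$ ($F{\left(l,a \right)} = 30 + 6 \left(-3 + l\right) = 30 + \left(-18 + 6 l\right) = 12 + 6 l$)
$S{\left(B,G \right)} = - 3 G \left(B + G\right)$ ($S{\left(B,G \right)} = - 3 G \left(G + B\right) = - 3 G \left(B + G\right)$)
$u{\left(h \right)} = - \frac{11}{2}$ ($u{\left(h \right)} = -2 + \frac{1}{4} \left(-14\right) = -2 - \frac{7}{2} = - \frac{11}{2}$)
$w{\left(m \right)} = \frac{1}{2 m}$
$P = 13225$ ($P = 115^{2} = 13225$)
$w{\left(u{\left(S{\left(1,F{\left(-5,3 \right)} \right)} \right)} \right)} + P = \frac{1}{2 \left(- \frac{11}{2}\right)} + 13225 = \frac{1}{2} \left(- \frac{2}{11}\right) + 13225 = - \frac{1}{11} + 13225 = \frac{145474}{11}$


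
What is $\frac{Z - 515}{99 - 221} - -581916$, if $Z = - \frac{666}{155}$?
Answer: $\frac{11004112051}{18910} \approx 5.8192 \cdot 10^{5}$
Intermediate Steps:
$Z = - \frac{666}{155}$ ($Z = \left(-666\right) \frac{1}{155} = - \frac{666}{155} \approx -4.2968$)
$\frac{Z - 515}{99 - 221} - -581916 = \frac{- \frac{666}{155} - 515}{99 - 221} - -581916 = - \frac{80491}{155 \left(-122\right)} + 581916 = \left(- \frac{80491}{155}\right) \left(- \frac{1}{122}\right) + 581916 = \frac{80491}{18910} + 581916 = \frac{11004112051}{18910}$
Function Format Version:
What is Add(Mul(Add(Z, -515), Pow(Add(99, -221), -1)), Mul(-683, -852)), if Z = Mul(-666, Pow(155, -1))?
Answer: Rational(11004112051, 18910) ≈ 5.8192e+5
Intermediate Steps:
Z = Rational(-666, 155) (Z = Mul(-666, Rational(1, 155)) = Rational(-666, 155) ≈ -4.2968)
Add(Mul(Add(Z, -515), Pow(Add(99, -221), -1)), Mul(-683, -852)) = Add(Mul(Add(Rational(-666, 155), -515), Pow(Add(99, -221), -1)), Mul(-683, -852)) = Add(Mul(Rational(-80491, 155), Pow(-122, -1)), 581916) = Add(Mul(Rational(-80491, 155), Rational(-1, 122)), 581916) = Add(Rational(80491, 18910), 581916) = Rational(11004112051, 18910)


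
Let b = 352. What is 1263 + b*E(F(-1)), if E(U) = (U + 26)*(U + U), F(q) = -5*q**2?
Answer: -72657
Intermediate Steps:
E(U) = 2*U*(26 + U) (E(U) = (26 + U)*(2*U) = 2*U*(26 + U))
1263 + b*E(F(-1)) = 1263 + 352*(2*(-5*(-1)**2)*(26 - 5*(-1)**2)) = 1263 + 352*(2*(-5*1)*(26 - 5*1)) = 1263 + 352*(2*(-5)*(26 - 5)) = 1263 + 352*(2*(-5)*21) = 1263 + 352*(-210) = 1263 - 73920 = -72657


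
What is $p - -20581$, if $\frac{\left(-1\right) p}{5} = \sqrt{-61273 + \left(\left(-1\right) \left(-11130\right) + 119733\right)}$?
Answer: $20581 - 5 \sqrt{69590} \approx 19262.0$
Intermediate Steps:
$p = - 5 \sqrt{69590}$ ($p = - 5 \sqrt{-61273 + \left(\left(-1\right) \left(-11130\right) + 119733\right)} = - 5 \sqrt{-61273 + \left(11130 + 119733\right)} = - 5 \sqrt{-61273 + 130863} = - 5 \sqrt{69590} \approx -1319.0$)
$p - -20581 = - 5 \sqrt{69590} - -20581 = - 5 \sqrt{69590} + 20581 = 20581 - 5 \sqrt{69590}$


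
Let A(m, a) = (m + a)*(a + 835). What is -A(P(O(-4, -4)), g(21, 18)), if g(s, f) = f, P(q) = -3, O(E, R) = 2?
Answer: -12795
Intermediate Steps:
A(m, a) = (835 + a)*(a + m) (A(m, a) = (a + m)*(835 + a) = (835 + a)*(a + m))
-A(P(O(-4, -4)), g(21, 18)) = -(18² + 835*18 + 835*(-3) + 18*(-3)) = -(324 + 15030 - 2505 - 54) = -1*12795 = -12795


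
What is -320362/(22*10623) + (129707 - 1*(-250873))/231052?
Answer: 1865443582/6749779839 ≈ 0.27637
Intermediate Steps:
-320362/(22*10623) + (129707 - 1*(-250873))/231052 = -320362/233706 + (129707 + 250873)*(1/231052) = -320362*1/233706 + 380580*(1/231052) = -160181/116853 + 95145/57763 = 1865443582/6749779839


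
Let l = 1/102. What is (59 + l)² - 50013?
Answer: -484106891/10404 ≈ -46531.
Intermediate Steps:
l = 1/102 ≈ 0.0098039
(59 + l)² - 50013 = (59 + 1/102)² - 50013 = (6019/102)² - 50013 = 36228361/10404 - 50013 = -484106891/10404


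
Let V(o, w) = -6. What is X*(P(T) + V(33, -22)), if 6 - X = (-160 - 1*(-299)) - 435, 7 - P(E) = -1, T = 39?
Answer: 604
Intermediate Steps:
P(E) = 8 (P(E) = 7 - 1*(-1) = 7 + 1 = 8)
X = 302 (X = 6 - ((-160 - 1*(-299)) - 435) = 6 - ((-160 + 299) - 435) = 6 - (139 - 435) = 6 - 1*(-296) = 6 + 296 = 302)
X*(P(T) + V(33, -22)) = 302*(8 - 6) = 302*2 = 604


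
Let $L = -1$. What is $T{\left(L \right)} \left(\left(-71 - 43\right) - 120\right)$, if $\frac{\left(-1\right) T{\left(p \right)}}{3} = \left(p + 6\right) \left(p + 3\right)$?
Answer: $7020$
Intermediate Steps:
$T{\left(p \right)} = - 3 \left(3 + p\right) \left(6 + p\right)$ ($T{\left(p \right)} = - 3 \left(p + 6\right) \left(p + 3\right) = - 3 \left(6 + p\right) \left(3 + p\right) = - 3 \left(3 + p\right) \left(6 + p\right)$)
$T{\left(L \right)} \left(\left(-71 - 43\right) - 120\right) = \left(-54 - -27 - 3 \left(-1\right)^{2}\right) \left(\left(-71 - 43\right) - 120\right) = \left(-54 + 27 - 3\right) \left(-114 - 120\right) = \left(-54 + 27 - 3\right) \left(-234\right) = \left(-30\right) \left(-234\right) = 7020$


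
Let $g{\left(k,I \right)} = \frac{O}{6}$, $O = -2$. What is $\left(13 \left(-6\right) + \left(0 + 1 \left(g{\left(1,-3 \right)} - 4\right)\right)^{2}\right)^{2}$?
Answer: $\frac{284089}{81} \approx 3507.3$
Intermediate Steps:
$g{\left(k,I \right)} = - \frac{1}{3}$ ($g{\left(k,I \right)} = - \frac{2}{6} = \left(-2\right) \frac{1}{6} = - \frac{1}{3}$)
$\left(13 \left(-6\right) + \left(0 + 1 \left(g{\left(1,-3 \right)} - 4\right)\right)^{2}\right)^{2} = \left(13 \left(-6\right) + \left(0 + 1 \left(- \frac{1}{3} - 4\right)\right)^{2}\right)^{2} = \left(-78 + \left(0 + 1 \left(- \frac{13}{3}\right)\right)^{2}\right)^{2} = \left(-78 + \left(0 - \frac{13}{3}\right)^{2}\right)^{2} = \left(-78 + \left(- \frac{13}{3}\right)^{2}\right)^{2} = \left(-78 + \frac{169}{9}\right)^{2} = \left(- \frac{533}{9}\right)^{2} = \frac{284089}{81}$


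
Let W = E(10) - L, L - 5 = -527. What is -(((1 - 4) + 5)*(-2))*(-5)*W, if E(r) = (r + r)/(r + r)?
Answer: -10460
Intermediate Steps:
E(r) = 1 (E(r) = (2*r)/((2*r)) = (2*r)*(1/(2*r)) = 1)
L = -522 (L = 5 - 527 = -522)
W = 523 (W = 1 - 1*(-522) = 1 + 522 = 523)
-(((1 - 4) + 5)*(-2))*(-5)*W = -(((1 - 4) + 5)*(-2))*(-5)*523 = -((-3 + 5)*(-2))*(-5)*523 = -(2*(-2))*(-5)*523 = -(-4*(-5))*523 = -20*523 = -1*10460 = -10460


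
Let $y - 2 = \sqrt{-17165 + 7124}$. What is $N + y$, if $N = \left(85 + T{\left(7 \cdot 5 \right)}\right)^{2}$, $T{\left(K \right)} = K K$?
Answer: $1716102 + i \sqrt{10041} \approx 1.7161 \cdot 10^{6} + 100.2 i$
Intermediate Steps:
$y = 2 + i \sqrt{10041}$ ($y = 2 + \sqrt{-17165 + 7124} = 2 + \sqrt{-10041} = 2 + i \sqrt{10041} \approx 2.0 + 100.2 i$)
$T{\left(K \right)} = K^{2}$
$N = 1716100$ ($N = \left(85 + \left(7 \cdot 5\right)^{2}\right)^{2} = \left(85 + 35^{2}\right)^{2} = \left(85 + 1225\right)^{2} = 1310^{2} = 1716100$)
$N + y = 1716100 + \left(2 + i \sqrt{10041}\right) = 1716102 + i \sqrt{10041}$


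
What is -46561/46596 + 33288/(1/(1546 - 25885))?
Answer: -37751922311233/46596 ≈ -8.1020e+8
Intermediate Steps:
-46561/46596 + 33288/(1/(1546 - 25885)) = -46561*1/46596 + 33288/(1/(-24339)) = -46561/46596 + 33288/(-1/24339) = -46561/46596 + 33288*(-24339) = -46561/46596 - 810196632 = -37751922311233/46596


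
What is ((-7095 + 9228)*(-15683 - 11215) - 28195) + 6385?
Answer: -57395244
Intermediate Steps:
((-7095 + 9228)*(-15683 - 11215) - 28195) + 6385 = (2133*(-26898) - 28195) + 6385 = (-57373434 - 28195) + 6385 = -57401629 + 6385 = -57395244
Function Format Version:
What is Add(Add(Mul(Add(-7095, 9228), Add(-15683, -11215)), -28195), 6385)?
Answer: -57395244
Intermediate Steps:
Add(Add(Mul(Add(-7095, 9228), Add(-15683, -11215)), -28195), 6385) = Add(Add(Mul(2133, -26898), -28195), 6385) = Add(Add(-57373434, -28195), 6385) = Add(-57401629, 6385) = -57395244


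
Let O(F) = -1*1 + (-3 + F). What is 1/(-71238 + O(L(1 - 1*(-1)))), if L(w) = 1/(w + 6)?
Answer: -8/569935 ≈ -1.4037e-5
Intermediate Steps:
L(w) = 1/(6 + w)
O(F) = -4 + F (O(F) = -1 + (-3 + F) = -4 + F)
1/(-71238 + O(L(1 - 1*(-1)))) = 1/(-71238 + (-4 + 1/(6 + (1 - 1*(-1))))) = 1/(-71238 + (-4 + 1/(6 + (1 + 1)))) = 1/(-71238 + (-4 + 1/(6 + 2))) = 1/(-71238 + (-4 + 1/8)) = 1/(-71238 + (-4 + ⅛)) = 1/(-71238 - 31/8) = 1/(-569935/8) = -8/569935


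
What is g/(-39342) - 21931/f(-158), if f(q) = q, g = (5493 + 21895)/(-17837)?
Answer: 97404655891/701743254 ≈ 138.80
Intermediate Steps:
g = -27388/17837 (g = 27388*(-1/17837) = -27388/17837 ≈ -1.5355)
g/(-39342) - 21931/f(-158) = -27388/17837/(-39342) - 21931/(-158) = -27388/17837*(-1/39342) - 21931*(-1/158) = 13694/350871627 + 21931/158 = 97404655891/701743254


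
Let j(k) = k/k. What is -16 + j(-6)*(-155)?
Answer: -171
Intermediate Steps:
j(k) = 1
-16 + j(-6)*(-155) = -16 + 1*(-155) = -16 - 155 = -171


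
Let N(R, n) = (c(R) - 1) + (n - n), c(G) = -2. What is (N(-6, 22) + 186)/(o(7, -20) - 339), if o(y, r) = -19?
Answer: -183/358 ≈ -0.51117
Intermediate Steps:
N(R, n) = -3 (N(R, n) = (-2 - 1) + (n - n) = -3 + 0 = -3)
(N(-6, 22) + 186)/(o(7, -20) - 339) = (-3 + 186)/(-19 - 339) = 183/(-358) = 183*(-1/358) = -183/358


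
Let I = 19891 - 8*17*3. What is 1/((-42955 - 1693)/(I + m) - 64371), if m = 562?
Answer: -20045/1290361343 ≈ -1.5534e-5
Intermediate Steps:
I = 19483 (I = 19891 - 136*3 = 19891 - 408 = 19483)
1/((-42955 - 1693)/(I + m) - 64371) = 1/((-42955 - 1693)/(19483 + 562) - 64371) = 1/(-44648/20045 - 64371) = 1/(-1290361343/20045) = -20045/1290361343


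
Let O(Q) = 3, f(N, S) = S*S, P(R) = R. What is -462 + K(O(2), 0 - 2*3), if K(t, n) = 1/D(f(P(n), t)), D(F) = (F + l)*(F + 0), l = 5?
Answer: -58211/126 ≈ -461.99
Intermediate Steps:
f(N, S) = S²
D(F) = F*(5 + F) (D(F) = (F + 5)*(F + 0) = (5 + F)*F = F*(5 + F))
K(t, n) = 1/(t²*(5 + t²))
-462 + K(O(2), 0 - 2*3) = -462 + 1/(3²*(5 + 3²)) = -462 + 1/(9*(5 + 9)) = -462 + (⅑)/14 = -462 + (⅑)*(1/14) = -462 + 1/126 = -58211/126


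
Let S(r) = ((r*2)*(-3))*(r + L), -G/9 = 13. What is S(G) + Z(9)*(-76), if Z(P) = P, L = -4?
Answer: -85626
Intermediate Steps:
G = -117 (G = -9*13 = -117)
S(r) = -6*r*(-4 + r) (S(r) = ((r*2)*(-3))*(r - 4) = ((2*r)*(-3))*(-4 + r) = (-6*r)*(-4 + r) = -6*r*(-4 + r))
S(G) + Z(9)*(-76) = 6*(-117)*(4 - 1*(-117)) + 9*(-76) = 6*(-117)*(4 + 117) - 684 = 6*(-117)*121 - 684 = -84942 - 684 = -85626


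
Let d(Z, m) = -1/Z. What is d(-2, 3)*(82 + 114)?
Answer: 98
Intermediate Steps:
d(-2, 3)*(82 + 114) = (-1/(-2))*(82 + 114) = -1*(-½)*196 = (½)*196 = 98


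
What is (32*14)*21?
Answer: 9408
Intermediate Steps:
(32*14)*21 = 448*21 = 9408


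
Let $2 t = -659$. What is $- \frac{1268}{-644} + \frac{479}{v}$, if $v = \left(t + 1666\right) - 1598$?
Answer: $\frac{11553}{84203} \approx 0.1372$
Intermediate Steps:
$t = - \frac{659}{2}$ ($t = \frac{1}{2} \left(-659\right) = - \frac{659}{2} \approx -329.5$)
$v = - \frac{523}{2}$ ($v = \left(- \frac{659}{2} + 1666\right) - 1598 = \frac{2673}{2} - 1598 = - \frac{523}{2} \approx -261.5$)
$- \frac{1268}{-644} + \frac{479}{v} = - \frac{1268}{-644} + \frac{479}{- \frac{523}{2}} = \left(-1268\right) \left(- \frac{1}{644}\right) + 479 \left(- \frac{2}{523}\right) = \frac{317}{161} - \frac{958}{523} = \frac{11553}{84203}$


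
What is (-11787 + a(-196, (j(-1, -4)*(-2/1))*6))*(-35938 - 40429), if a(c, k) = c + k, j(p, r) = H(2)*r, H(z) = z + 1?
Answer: 904108913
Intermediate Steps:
H(z) = 1 + z
j(p, r) = 3*r (j(p, r) = (1 + 2)*r = 3*r)
(-11787 + a(-196, (j(-1, -4)*(-2/1))*6))*(-35938 - 40429) = (-11787 + (-196 + ((3*(-4))*(-2/1))*6))*(-35938 - 40429) = (-11787 + (-196 - (-24)*6))*(-76367) = (-11787 + (-196 - 12*(-2)*6))*(-76367) = (-11787 + (-196 + 24*6))*(-76367) = (-11787 + (-196 + 144))*(-76367) = (-11787 - 52)*(-76367) = -11839*(-76367) = 904108913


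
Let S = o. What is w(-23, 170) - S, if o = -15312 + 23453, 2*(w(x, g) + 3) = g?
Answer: -8059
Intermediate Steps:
w(x, g) = -3 + g/2
o = 8141
S = 8141
w(-23, 170) - S = (-3 + (1/2)*170) - 1*8141 = (-3 + 85) - 8141 = 82 - 8141 = -8059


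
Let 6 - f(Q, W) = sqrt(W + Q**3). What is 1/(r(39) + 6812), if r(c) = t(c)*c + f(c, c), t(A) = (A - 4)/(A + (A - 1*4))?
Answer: 37436378/255606730201 + 5476*sqrt(59358)/255606730201 ≈ 0.00015168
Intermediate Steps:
f(Q, W) = 6 - sqrt(W + Q**3)
t(A) = (-4 + A)/(-4 + 2*A) (t(A) = (-4 + A)/(A + (A - 4)) = (-4 + A)/(A + (-4 + A)) = (-4 + A)/(-4 + 2*A))
r(c) = 6 - sqrt(c + c**3) + c*(-4 + c)/(2*(-2 + c)) (r(c) = ((-4 + c)/(2*(-2 + c)))*c + (6 - sqrt(c + c**3)) = c*(-4 + c)/(2*(-2 + c)) + (6 - sqrt(c + c**3)) = 6 - sqrt(c + c**3) + c*(-4 + c)/(2*(-2 + c)))
1/(r(39) + 6812) = 1/(((-2 + 39)*(6 - sqrt(39*(1 + 39**2))) + (1/2)*39*(-4 + 39))/(-2 + 39) + 6812) = 1/((37*(6 - sqrt(39*(1 + 1521))) + (1/2)*39*35)/37 + 6812) = 1/((37*(6 - sqrt(39*1522)) + 1365/2)/37 + 6812) = 1/((37*(6 - sqrt(59358)) + 1365/2)/37 + 6812) = 1/(((222 - 37*sqrt(59358)) + 1365/2)/37 + 6812) = 1/((1809/2 - 37*sqrt(59358))/37 + 6812) = 1/((1809/74 - sqrt(59358)) + 6812) = 1/(505897/74 - sqrt(59358))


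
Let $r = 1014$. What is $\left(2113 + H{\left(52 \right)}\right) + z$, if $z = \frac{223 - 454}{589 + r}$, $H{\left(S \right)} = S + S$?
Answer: $\frac{507660}{229} \approx 2216.9$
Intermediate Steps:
$H{\left(S \right)} = 2 S$
$z = - \frac{33}{229}$ ($z = \frac{223 - 454}{589 + 1014} = - \frac{231}{1603} = \left(-231\right) \frac{1}{1603} = - \frac{33}{229} \approx -0.1441$)
$\left(2113 + H{\left(52 \right)}\right) + z = \left(2113 + 2 \cdot 52\right) - \frac{33}{229} = \left(2113 + 104\right) - \frac{33}{229} = 2217 - \frac{33}{229} = \frac{507660}{229}$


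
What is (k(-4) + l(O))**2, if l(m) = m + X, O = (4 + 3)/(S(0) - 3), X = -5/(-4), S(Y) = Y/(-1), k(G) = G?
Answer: 3721/144 ≈ 25.840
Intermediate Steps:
S(Y) = -Y (S(Y) = Y*(-1) = -Y)
X = 5/4 (X = -5*(-1/4) = 5/4 ≈ 1.2500)
O = -7/3 (O = (4 + 3)/(-1*0 - 3) = 7/(0 - 3) = 7/(-3) = 7*(-1/3) = -7/3 ≈ -2.3333)
l(m) = 5/4 + m (l(m) = m + 5/4 = 5/4 + m)
(k(-4) + l(O))**2 = (-4 + (5/4 - 7/3))**2 = (-4 - 13/12)**2 = (-61/12)**2 = 3721/144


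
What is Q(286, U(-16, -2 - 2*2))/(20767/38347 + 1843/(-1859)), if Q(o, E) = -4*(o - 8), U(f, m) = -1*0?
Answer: 19817806294/8016917 ≈ 2472.0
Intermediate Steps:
U(f, m) = 0
Q(o, E) = 32 - 4*o (Q(o, E) = -4*(-8 + o) = 32 - 4*o)
Q(286, U(-16, -2 - 2*2))/(20767/38347 + 1843/(-1859)) = (32 - 4*286)/(20767/38347 + 1843/(-1859)) = (32 - 1144)/(20767*(1/38347) + 1843*(-1/1859)) = -1112/(20767/38347 - 1843/1859) = -1112/(-32067668/71287073) = -1112*(-71287073/32067668) = 19817806294/8016917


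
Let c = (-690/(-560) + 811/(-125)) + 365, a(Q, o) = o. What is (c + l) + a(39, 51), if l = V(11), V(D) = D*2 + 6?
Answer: 3071209/7000 ≈ 438.74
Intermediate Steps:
V(D) = 6 + 2*D (V(D) = 2*D + 6 = 6 + 2*D)
l = 28 (l = 6 + 2*11 = 6 + 22 = 28)
c = 2518209/7000 (c = (-690*(-1/560) + 811*(-1/125)) + 365 = (69/56 - 811/125) + 365 = -36791/7000 + 365 = 2518209/7000 ≈ 359.74)
(c + l) + a(39, 51) = (2518209/7000 + 28) + 51 = 2714209/7000 + 51 = 3071209/7000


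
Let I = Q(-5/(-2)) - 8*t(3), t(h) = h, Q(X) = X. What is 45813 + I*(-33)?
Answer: 93045/2 ≈ 46523.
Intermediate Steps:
I = -43/2 (I = -5/(-2) - 8*3 = -5*(-½) - 24 = 5/2 - 24 = -43/2 ≈ -21.500)
45813 + I*(-33) = 45813 - 43/2*(-33) = 45813 + 1419/2 = 93045/2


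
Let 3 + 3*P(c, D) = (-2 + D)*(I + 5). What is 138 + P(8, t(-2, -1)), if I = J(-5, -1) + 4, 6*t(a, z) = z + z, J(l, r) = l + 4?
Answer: 1177/9 ≈ 130.78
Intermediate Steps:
J(l, r) = 4 + l
t(a, z) = z/3 (t(a, z) = (z + z)/6 = (2*z)/6 = z/3)
I = 3 (I = (4 - 5) + 4 = -1 + 4 = 3)
P(c, D) = -19/3 + 8*D/3 (P(c, D) = -1 + ((-2 + D)*(3 + 5))/3 = -1 + ((-2 + D)*8)/3 = -1 + (-16 + 8*D)/3 = -1 + (-16/3 + 8*D/3) = -19/3 + 8*D/3)
138 + P(8, t(-2, -1)) = 138 + (-19/3 + 8*((⅓)*(-1))/3) = 138 + (-19/3 + (8/3)*(-⅓)) = 138 + (-19/3 - 8/9) = 138 - 65/9 = 1177/9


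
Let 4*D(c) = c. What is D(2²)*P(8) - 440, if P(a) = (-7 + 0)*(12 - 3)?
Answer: -503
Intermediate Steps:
D(c) = c/4
P(a) = -63 (P(a) = -7*9 = -63)
D(2²)*P(8) - 440 = ((¼)*2²)*(-63) - 440 = ((¼)*4)*(-63) - 440 = 1*(-63) - 440 = -63 - 440 = -503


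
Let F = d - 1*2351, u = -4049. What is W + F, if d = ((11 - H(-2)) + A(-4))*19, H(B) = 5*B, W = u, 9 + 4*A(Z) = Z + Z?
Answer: -24327/4 ≈ -6081.8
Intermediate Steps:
A(Z) = -9/4 + Z/2 (A(Z) = -9/4 + (Z + Z)/4 = -9/4 + (2*Z)/4 = -9/4 + Z/2)
W = -4049
d = 1273/4 (d = ((11 - 5*(-2)) + (-9/4 + (1/2)*(-4)))*19 = ((11 - 1*(-10)) + (-9/4 - 2))*19 = ((11 + 10) - 17/4)*19 = (21 - 17/4)*19 = (67/4)*19 = 1273/4 ≈ 318.25)
F = -8131/4 (F = 1273/4 - 1*2351 = 1273/4 - 2351 = -8131/4 ≈ -2032.8)
W + F = -4049 - 8131/4 = -24327/4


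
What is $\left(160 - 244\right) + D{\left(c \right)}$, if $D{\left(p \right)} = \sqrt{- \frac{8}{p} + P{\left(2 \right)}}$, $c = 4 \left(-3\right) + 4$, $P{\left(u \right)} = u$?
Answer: $-84 + \sqrt{3} \approx -82.268$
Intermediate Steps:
$c = -8$ ($c = -12 + 4 = -8$)
$D{\left(p \right)} = \sqrt{2 - \frac{8}{p}}$ ($D{\left(p \right)} = \sqrt{- \frac{8}{p} + 2} = \sqrt{2 - \frac{8}{p}}$)
$\left(160 - 244\right) + D{\left(c \right)} = \left(160 - 244\right) + \sqrt{2 - \frac{8}{-8}} = -84 + \sqrt{2 - -1} = -84 + \sqrt{2 + 1} = -84 + \sqrt{3}$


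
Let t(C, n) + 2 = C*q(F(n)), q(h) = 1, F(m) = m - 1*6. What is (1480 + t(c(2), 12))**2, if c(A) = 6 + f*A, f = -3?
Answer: 2184484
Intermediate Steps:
F(m) = -6 + m (F(m) = m - 6 = -6 + m)
c(A) = 6 - 3*A
t(C, n) = -2 + C (t(C, n) = -2 + C*1 = -2 + C)
(1480 + t(c(2), 12))**2 = (1480 + (-2 + (6 - 3*2)))**2 = (1480 + (-2 + (6 - 6)))**2 = (1480 + (-2 + 0))**2 = (1480 - 2)**2 = 1478**2 = 2184484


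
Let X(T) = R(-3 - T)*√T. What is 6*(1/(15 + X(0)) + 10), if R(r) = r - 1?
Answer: 302/5 ≈ 60.400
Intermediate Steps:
R(r) = -1 + r
X(T) = √T*(-4 - T) (X(T) = (-1 + (-3 - T))*√T = (-4 - T)*√T = √T*(-4 - T))
6*(1/(15 + X(0)) + 10) = 6*(1/(15 + √0*(-4 - 1*0)) + 10) = 6*(1/(15 + 0*(-4 + 0)) + 10) = 6*(1/(15 + 0*(-4)) + 10) = 6*(1/(15 + 0) + 10) = 6*(1/15 + 10) = 6*(151/15) = 302/5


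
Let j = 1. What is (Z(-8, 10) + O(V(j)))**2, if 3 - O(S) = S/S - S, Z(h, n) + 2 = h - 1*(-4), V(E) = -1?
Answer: 25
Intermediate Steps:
Z(h, n) = 2 + h (Z(h, n) = -2 + (h - 1*(-4)) = -2 + (h + 4) = -2 + (4 + h) = 2 + h)
O(S) = 2 + S (O(S) = 3 - (S/S - S) = 3 - (1 - S) = 3 + (-1 + S) = 2 + S)
(Z(-8, 10) + O(V(j)))**2 = ((2 - 8) + (2 - 1))**2 = (-6 + 1)**2 = (-5)**2 = 25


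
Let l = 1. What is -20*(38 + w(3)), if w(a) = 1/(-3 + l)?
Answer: -750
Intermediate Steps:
w(a) = -½ (w(a) = 1/(-3 + 1) = 1/(-2) = -½)
-20*(38 + w(3)) = -20*(38 - ½) = -20*75/2 = -750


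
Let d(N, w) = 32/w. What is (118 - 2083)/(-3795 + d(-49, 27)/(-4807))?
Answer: 255035385/492549287 ≈ 0.51779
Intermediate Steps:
(118 - 2083)/(-3795 + d(-49, 27)/(-4807)) = (118 - 2083)/(-3795 + (32/27)/(-4807)) = -1965/(-3795 + (32*(1/27))*(-1/4807)) = -1965/(-3795 + (32/27)*(-1/4807)) = -1965/(-3795 - 32/129789) = -1965/(-492549287/129789) = -1965*(-129789/492549287) = 255035385/492549287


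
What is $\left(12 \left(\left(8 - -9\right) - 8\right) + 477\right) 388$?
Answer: $226980$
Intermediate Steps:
$\left(12 \left(\left(8 - -9\right) - 8\right) + 477\right) 388 = \left(12 \left(\left(8 + 9\right) - 8\right) + 477\right) 388 = \left(12 \left(17 - 8\right) + 477\right) 388 = \left(12 \cdot 9 + 477\right) 388 = \left(108 + 477\right) 388 = 585 \cdot 388 = 226980$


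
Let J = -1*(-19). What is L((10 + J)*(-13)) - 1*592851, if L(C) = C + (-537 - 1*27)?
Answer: -593792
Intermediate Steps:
J = 19
L(C) = -564 + C (L(C) = C + (-537 - 27) = C - 564 = -564 + C)
L((10 + J)*(-13)) - 1*592851 = (-564 + (10 + 19)*(-13)) - 1*592851 = (-564 + 29*(-13)) - 592851 = (-564 - 377) - 592851 = -941 - 592851 = -593792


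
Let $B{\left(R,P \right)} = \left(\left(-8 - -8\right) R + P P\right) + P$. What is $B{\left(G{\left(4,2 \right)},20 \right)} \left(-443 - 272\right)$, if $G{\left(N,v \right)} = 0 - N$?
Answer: $-300300$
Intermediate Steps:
$G{\left(N,v \right)} = - N$
$B{\left(R,P \right)} = P + P^{2}$ ($B{\left(R,P \right)} = \left(\left(-8 + 8\right) R + P^{2}\right) + P = \left(0 R + P^{2}\right) + P = \left(0 + P^{2}\right) + P = P^{2} + P = P + P^{2}$)
$B{\left(G{\left(4,2 \right)},20 \right)} \left(-443 - 272\right) = 20 \left(1 + 20\right) \left(-443 - 272\right) = 20 \cdot 21 \left(-715\right) = 420 \left(-715\right) = -300300$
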